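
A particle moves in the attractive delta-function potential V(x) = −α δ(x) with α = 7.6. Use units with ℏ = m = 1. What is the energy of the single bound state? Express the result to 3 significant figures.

The bound state is ψ(x) = √κ e^{−κ|x|}. The derivative jump ψ'(0⁺) − ψ'(0⁻) = −(2mα/ℏ²)ψ(0) fixes κ = mα/ℏ² = 7.600.
Then E = −ℏ²κ²/(2m) = −mα²/(2ℏ²) = -28.88.

E = -28.9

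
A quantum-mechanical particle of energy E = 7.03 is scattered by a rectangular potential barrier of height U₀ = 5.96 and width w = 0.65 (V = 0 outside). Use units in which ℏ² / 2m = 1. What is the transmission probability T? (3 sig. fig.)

Above the barrier the interior wavenumber is k₂ = √(2m(E − U₀))/ℏ = 1.034, giving phase k₂w = 0.6724.
Matching at both interfaces gives T⁻¹ = 1 + U₀² sin²(k₂w) / [4E(E − U₀)] = 1.458, hence T = 0.686.

T = 0.686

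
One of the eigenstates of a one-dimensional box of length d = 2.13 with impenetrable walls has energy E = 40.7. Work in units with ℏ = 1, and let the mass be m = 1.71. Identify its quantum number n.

For an infinite well E_n = n²π²ℏ²/(2md²), so n = (d/πℏ)√(2mE).
n = (2.13/π) × √(2 × 1.71 × 40.7) = 7.999 → n = 8.

n = 8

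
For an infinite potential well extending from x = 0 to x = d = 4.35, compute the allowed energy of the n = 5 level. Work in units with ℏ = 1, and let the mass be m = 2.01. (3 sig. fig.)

E = 3.24

Requiring ψ(0) = ψ(d) = 0 quantises k = nπ/d, hence E_n = ℏ²k²/2m = n²π²ℏ²/(2md²).
E_5 = 5² × π² / (2 × 2.01 × 4.35²) = 3.244.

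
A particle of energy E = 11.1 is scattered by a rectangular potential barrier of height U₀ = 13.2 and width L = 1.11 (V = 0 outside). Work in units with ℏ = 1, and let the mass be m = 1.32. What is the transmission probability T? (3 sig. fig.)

E < U₀: inside the barrier ψ ∝ e^{±κx} with κ = √(2m(U₀ − E))/ℏ = 2.355.
κL = 2.614, sinh(κL) = 6.787.
The exact tunnelling result is T⁻¹ = 1 + U₀² sinh²(κL) / [4E(U₀ − E)] = 87.09, so T = 0.0115.

T = 0.0115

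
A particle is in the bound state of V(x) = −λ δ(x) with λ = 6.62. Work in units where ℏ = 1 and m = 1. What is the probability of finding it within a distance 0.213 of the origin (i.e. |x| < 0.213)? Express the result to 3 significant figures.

P = 0.940

The normalised bound state is ψ = √κ e^{−κ|x|} with κ = mλ/ℏ² = 6.620.
P(|x| < d) = ∫_{−d}^{d} κ e^{−2κ|x|} dx = 1 − e^{−2κd} = 1 − e^{−2.820} = 0.9404.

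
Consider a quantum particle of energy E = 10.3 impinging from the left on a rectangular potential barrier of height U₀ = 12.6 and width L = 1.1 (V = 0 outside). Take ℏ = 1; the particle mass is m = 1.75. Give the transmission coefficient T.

E < U₀: inside the barrier ψ ∝ e^{±κx} with κ = √(2m(U₀ − E))/ℏ = 2.837.
κL = 3.121, sinh(κL) = 11.31.
The exact tunnelling result is T⁻¹ = 1 + U₀² sinh²(κL) / [4E(U₀ − E)] = 215.4, so T = 0.00464.

T = 0.00464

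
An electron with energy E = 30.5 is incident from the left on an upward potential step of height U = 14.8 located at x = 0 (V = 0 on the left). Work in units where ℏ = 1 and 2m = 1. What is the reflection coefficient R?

R = 0.0271

The wavenumbers are k₁ = √(2mE)/ℏ = 5.523 on the left and k₂ = √(2m(E − U))/ℏ = 3.962 on the right.
Matching ψ and ψ′ at x = 0 gives r = (k₁ − k₂)/(k₁ + k₂), so R = r² = 0.02706 and T = 1 − R = 0.9729.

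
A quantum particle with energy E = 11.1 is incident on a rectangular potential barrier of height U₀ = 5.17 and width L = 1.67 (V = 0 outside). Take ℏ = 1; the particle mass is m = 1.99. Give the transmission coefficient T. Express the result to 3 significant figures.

T = 0.913

E > U₀: inside the barrier k₂ = √(2m(E − U₀))/ℏ = 4.858, k₂L = 8.113.
T = [1 + U₀² sin²(k₂L) / (4E(E − U₀))]⁻¹ = 1/1.095 = 0.913.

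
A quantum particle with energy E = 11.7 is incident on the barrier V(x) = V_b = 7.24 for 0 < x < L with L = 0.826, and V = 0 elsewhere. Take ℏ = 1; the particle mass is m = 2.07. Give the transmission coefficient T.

Above the barrier the interior wavenumber is k₂ = √(2m(E − V_b))/ℏ = 4.297, giving phase k₂L = 3.549.
Matching at both interfaces gives T⁻¹ = 1 + V_b² sin²(k₂L) / [4E(E − V_b)] = 1.039, hence T = 0.962.

T = 0.962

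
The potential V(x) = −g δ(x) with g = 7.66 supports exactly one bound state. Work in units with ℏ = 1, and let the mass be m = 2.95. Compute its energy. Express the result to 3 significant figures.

For x ≠ 0 the bound state is ψ ∝ e^{−κ|x|}; integrating the TISE across the delta gives the cusp condition 2κ = 2mg/ℏ², so κ = 22.60.
Then E = −ℏ²κ²/(2m) = −mg²/(2ℏ²) = -86.55.

E = -86.5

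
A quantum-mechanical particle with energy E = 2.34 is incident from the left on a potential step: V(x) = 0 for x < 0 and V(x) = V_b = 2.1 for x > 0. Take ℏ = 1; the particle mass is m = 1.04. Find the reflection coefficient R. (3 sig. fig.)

The wavenumbers are k₁ = √(2mE)/ℏ = 2.206 on the left and k₂ = √(2m(E − V_b))/ℏ = 0.7065 on the right.
Matching ψ and ψ′ at x = 0 gives r = (k₁ − k₂)/(k₁ + k₂), so R = r² = 0.2651 and T = 1 − R = 0.7349.

R = 0.265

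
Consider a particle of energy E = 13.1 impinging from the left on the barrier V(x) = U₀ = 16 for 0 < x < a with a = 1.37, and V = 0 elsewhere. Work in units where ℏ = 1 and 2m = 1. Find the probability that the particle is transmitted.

Since E < U₀ the interior solution is evanescent with decay constant κ = √(2m(U₀ − E))/ℏ = 1.703.
κa = 2.333, sinh(κa) = 5.106.
The exact tunnelling result is T⁻¹ = 1 + U₀² sinh²(κa) / [4E(U₀ − E)] = 44.92, so T = 0.0223.

T = 0.0223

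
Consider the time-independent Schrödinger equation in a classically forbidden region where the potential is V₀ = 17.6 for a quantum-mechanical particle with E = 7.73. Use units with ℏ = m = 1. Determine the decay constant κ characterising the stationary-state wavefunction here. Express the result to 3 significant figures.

Since E < V₀ the TISE in this region is ψ'' = κ²ψ with κ = √(2m(V₀ − E))/ℏ.
κ = √(2 × 1 × 9.87) = 4.443.

κ = 4.44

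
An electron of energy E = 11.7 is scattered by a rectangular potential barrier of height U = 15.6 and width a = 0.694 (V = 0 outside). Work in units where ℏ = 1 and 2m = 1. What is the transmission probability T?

T = 0.181

Since E < U the interior solution is evanescent with decay constant κ = √(2m(U − E))/ℏ = 1.975.
κa = 1.371, sinh(κa) = 1.842.
The exact tunnelling result is T⁻¹ = 1 + U² sinh²(κa) / [4E(U − E)] = 5.523, so T = 0.181.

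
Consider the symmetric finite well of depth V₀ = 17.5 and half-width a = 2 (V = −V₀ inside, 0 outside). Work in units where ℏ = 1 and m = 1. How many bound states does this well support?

Define the well-strength parameter z₀ = (a/ℏ)√(2mV₀) = 2 × √(2·1·17.5) = 11.83.
The even/odd transcendental equations gain one root per π/2 in z₀, giving N = 1 + ⌊2z₀/π⌋ = 1 + ⌊7.533⌋ = 8.

N = 8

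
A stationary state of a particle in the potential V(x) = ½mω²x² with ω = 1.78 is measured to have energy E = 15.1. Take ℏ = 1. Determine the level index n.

n = 8

E_n = ℏω(n + ½) ⇒ n = E/(ℏω) − ½ = 15.1/1.78 − 0.5 = 7.983 → n = 8.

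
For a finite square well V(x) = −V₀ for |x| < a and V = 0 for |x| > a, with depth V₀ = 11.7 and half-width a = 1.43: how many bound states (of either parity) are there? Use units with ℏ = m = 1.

Define the well-strength parameter z₀ = (a/ℏ)√(2mV₀) = 1.43 × √(2·1·11.7) = 6.917.
A new bound state (alternating even/odd) appears each time z₀ passes a multiple of π/2, so N = ⌊2z₀/π⌋ + 1 = ⌊4.404⌋ + 1 = 5.

N = 5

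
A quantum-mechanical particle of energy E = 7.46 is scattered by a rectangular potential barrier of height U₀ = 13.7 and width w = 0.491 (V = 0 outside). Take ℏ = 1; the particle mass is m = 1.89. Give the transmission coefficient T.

T = 0.0331

E < U₀: inside the barrier ψ ∝ e^{±κx} with κ = √(2m(U₀ − E))/ℏ = 4.857.
κw = 2.385, sinh(κw) = 5.381.
Matching ψ, ψ′ at both faces gives T = [1 + U₀² sinh²(κw) / (4E(U₀ − E))]⁻¹ = 1/30.19 = 0.0331.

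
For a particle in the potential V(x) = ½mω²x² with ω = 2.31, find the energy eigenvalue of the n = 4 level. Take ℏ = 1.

E = 10.4

The oscillator eigenvalues are E_n = ℏω(n + ½), so E_4 = 2.31 × 4.5 = 10.40.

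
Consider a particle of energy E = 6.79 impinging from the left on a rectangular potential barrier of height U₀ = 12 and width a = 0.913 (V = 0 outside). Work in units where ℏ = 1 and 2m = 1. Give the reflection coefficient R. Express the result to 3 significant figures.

Since E < U₀ the interior solution is evanescent with decay constant κ = √(2m(U₀ − E))/ℏ = 2.283.
κa = 2.084, sinh(κa) = 3.956.
Matching ψ, ψ′ at both faces gives T = [1 + U₀² sinh²(κa) / (4E(U₀ − E))]⁻¹ = 1/16.93 = 0.0591.
R = 1 − T = 0.941.

R = 0.941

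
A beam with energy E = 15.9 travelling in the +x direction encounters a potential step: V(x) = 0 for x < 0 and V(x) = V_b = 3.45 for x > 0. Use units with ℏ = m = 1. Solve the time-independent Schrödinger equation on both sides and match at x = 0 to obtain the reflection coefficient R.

R = 0.00373

On each side the TISE gives plane waves with k = √(2m(E − V))/ℏ: k₁ = √(2·1·15.9) = 5.639, k₂ = √(2·1·12.45) = 4.990.
Continuity of ψ and ψ′ at the step yields the reflection amplitude r = (k₁ − k₂)/(k₁ + k₂) = 0.06107; thus R = |r|² = 0.003730, T = 0.9963.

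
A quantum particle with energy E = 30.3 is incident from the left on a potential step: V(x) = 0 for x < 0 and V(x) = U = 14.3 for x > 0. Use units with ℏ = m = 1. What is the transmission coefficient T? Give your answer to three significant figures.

T = 0.975

The wavenumbers are k₁ = √(2mE)/ℏ = 7.785 on the left and k₂ = √(2m(E − U))/ℏ = 5.657 on the right.
Continuity of ψ and ψ′ at the step yields the reflection amplitude r = (k₁ − k₂)/(k₁ + k₂) = 0.1583; thus R = |r|² = 0.02506, T = 0.9749.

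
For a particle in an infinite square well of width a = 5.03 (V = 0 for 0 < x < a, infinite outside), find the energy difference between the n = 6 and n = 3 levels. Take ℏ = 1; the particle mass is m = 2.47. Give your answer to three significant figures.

ΔE = 2.13

E_n = n²π²ℏ²/(2ma²), so ΔE = (6² − 3²) π²ℏ²/(2ma²).
ΔE = 27 × π² / (2 × 2.47 × 5.03²) = 2.132.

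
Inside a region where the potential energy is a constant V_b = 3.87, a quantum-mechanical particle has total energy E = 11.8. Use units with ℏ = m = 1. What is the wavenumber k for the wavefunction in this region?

k = 3.98

With E > V_b the solution is oscillatory, ψ ∝ e^{±ikx} with k = √(2m(E − V_b))/ℏ.
k = √(2 × 1 × 7.93) = 3.982.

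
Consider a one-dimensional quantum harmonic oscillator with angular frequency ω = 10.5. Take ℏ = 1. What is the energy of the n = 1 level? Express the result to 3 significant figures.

Using E_n = (n + ½)ℏω: E_1 = 1.5 × 10.5 = 15.75.

E = 15.8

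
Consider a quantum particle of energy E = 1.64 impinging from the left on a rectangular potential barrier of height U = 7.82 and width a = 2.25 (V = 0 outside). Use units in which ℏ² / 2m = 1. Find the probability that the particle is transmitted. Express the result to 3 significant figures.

T = 0.0000367

Since E < U the interior solution is evanescent with decay constant κ = √(2m(U − E))/ℏ = 2.486.
κa = 5.593, sinh(κa) = 134.3.
Matching ψ, ψ′ at both faces gives T = [1 + U² sinh²(κa) / (4E(U − E))]⁻¹ = 1/27220 = 0.0000367.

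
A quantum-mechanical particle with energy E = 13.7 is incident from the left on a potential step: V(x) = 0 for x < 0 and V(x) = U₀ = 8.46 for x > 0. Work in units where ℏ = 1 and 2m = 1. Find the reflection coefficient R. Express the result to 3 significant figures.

On each side the TISE gives plane waves with k = √(2m(E − V))/ℏ: k₁ = √(2·½·13.7) = 3.701, k₂ = √(2·½·5.24) = 2.289.
Matching ψ and ψ′ at x = 0 gives r = (k₁ − k₂)/(k₁ + k₂), so R = r² = 0.05558 and T = 1 − R = 0.9444.

R = 0.0556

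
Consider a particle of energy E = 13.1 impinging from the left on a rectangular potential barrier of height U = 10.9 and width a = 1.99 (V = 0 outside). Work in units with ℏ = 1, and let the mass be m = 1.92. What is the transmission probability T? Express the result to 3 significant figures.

T = 0.809

Above the barrier the interior wavenumber is k₂ = √(2m(E − U))/ℏ = 2.907, giving phase k₂a = 5.784.
T = [1 + U² sin²(k₂a) / (4E(E − U))]⁻¹ = 1/1.236 = 0.809.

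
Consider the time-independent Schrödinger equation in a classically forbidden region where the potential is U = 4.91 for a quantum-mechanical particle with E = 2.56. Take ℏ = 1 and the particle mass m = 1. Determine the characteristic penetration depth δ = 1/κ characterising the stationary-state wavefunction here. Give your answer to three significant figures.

Since E < U the TISE in this region is ψ'' = κ²ψ with κ = √(2m(U − E))/ℏ.
κ = √(2 × 1 × 2.35) = 2.168. The penetration depth is δ = 1/κ = 0.461.

δ = 0.461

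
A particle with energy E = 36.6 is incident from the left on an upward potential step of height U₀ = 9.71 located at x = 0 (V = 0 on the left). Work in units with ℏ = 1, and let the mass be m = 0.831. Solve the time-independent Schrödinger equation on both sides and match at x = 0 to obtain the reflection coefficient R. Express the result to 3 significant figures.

R = 0.00592

On each side the TISE gives plane waves with k = √(2m(E − V))/ℏ: k₁ = √(2·0.831·36.6) = 7.799, k₂ = √(2·0.831·26.89) = 6.685.
Matching ψ and ψ′ at x = 0 gives r = (k₁ − k₂)/(k₁ + k₂), so R = r² = 0.005917 and T = 1 − R = 0.9941.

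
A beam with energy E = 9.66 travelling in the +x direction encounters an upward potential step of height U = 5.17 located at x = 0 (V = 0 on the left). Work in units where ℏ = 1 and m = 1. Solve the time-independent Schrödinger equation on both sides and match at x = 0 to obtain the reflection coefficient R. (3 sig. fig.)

On each side the TISE gives plane waves with k = √(2m(E − V))/ℏ: k₁ = √(2·1·9.66) = 4.395, k₂ = √(2·1·4.49) = 2.997.
Matching ψ and ψ′ at x = 0 gives r = (k₁ − k₂)/(k₁ + k₂), so R = r² = 0.03581 and T = 1 − R = 0.9642.

R = 0.0358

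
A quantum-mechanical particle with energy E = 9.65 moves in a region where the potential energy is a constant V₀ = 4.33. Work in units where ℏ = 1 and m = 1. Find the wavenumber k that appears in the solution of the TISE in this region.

With E > V₀ the solution is oscillatory, ψ ∝ e^{±ikx} with k = √(2m(E − V₀))/ℏ.
k = √(2 × 1 × 5.32) = 3.262.

k = 3.26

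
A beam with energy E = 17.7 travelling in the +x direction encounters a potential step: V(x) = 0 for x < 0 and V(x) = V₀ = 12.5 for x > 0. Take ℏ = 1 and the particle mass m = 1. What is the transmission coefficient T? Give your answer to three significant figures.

The wavenumbers are k₁ = √(2mE)/ℏ = 5.950 on the left and k₂ = √(2m(E − V₀))/ℏ = 3.225 on the right.
Matching ψ and ψ′ at x = 0 gives r = (k₁ − k₂)/(k₁ + k₂), so R = r² = 0.08821 and T = 1 − R = 0.9118.

T = 0.912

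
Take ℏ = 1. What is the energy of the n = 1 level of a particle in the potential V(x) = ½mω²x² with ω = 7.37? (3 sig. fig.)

Using E_n = (n + ½)ℏω: E_1 = 1.5 × 7.37 = 11.06.

E = 11.1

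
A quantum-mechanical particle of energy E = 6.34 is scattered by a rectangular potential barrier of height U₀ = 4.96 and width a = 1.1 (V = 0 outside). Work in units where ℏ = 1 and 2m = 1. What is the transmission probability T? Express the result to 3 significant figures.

E > U₀: inside the barrier k₂ = √(2m(E − U₀))/ℏ = 1.175, k₂a = 1.292.
T = [1 + U₀² sin²(k₂a) / (4E(E − U₀))]⁻¹ = 1/1.650 = 0.606.

T = 0.606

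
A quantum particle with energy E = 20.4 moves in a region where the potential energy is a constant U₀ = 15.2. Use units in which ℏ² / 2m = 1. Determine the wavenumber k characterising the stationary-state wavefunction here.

k = 2.28

With E > U₀ the solution is oscillatory, ψ ∝ e^{±ikx} with k = √(2m(E − U₀))/ℏ.
k = √(2 × 0.5 × 5.2) = 2.280.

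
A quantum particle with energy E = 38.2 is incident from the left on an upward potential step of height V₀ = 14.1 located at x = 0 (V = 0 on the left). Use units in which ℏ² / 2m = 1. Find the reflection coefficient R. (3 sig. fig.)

The wavenumbers are k₁ = √(2mE)/ℏ = 6.181 on the left and k₂ = √(2m(E − V₀))/ℏ = 4.909 on the right.
Matching ψ and ψ′ at x = 0 gives r = (k₁ − k₂)/(k₁ + k₂), so R = r² = 0.01314 and T = 1 − R = 0.9869.

R = 0.0131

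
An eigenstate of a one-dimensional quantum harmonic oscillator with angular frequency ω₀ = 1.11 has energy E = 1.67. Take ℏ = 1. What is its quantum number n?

n = 1

Invert E_n = (n + ½)ℏω₀: n = E/ℏω₀ − ½ = 1.005, so n = 1.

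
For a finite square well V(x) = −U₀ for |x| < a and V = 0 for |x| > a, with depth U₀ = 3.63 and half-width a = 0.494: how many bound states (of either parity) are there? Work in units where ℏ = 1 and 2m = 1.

The dimensionless depth is z₀ = a√(2mU₀)/ℏ = 0.494 × √(3.630) = 0.9412.
The even/odd transcendental equations gain one root per π/2 in z₀, giving N = 1 + ⌊2z₀/π⌋ = 1 + ⌊0.5992⌋ = 1.

N = 1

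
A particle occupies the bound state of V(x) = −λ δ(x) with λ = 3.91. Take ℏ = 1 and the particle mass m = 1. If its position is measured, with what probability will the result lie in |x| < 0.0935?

P = 0.519

The normalised bound state is ψ = √κ e^{−κ|x|} with κ = mλ/ℏ² = 3.910.
P(|x| < d) = ∫_{−d}^{d} κ e^{−2κ|x|} dx = 1 − e^{−2κd} = 1 − e^{−0.7312} = 0.5187.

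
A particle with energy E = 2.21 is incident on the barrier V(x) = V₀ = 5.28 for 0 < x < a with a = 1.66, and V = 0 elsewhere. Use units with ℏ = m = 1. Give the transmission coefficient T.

E < V₀: inside the barrier ψ ∝ e^{±κx} with κ = √(2m(V₀ − E))/ℏ = 2.478.
κa = 4.113, sinh(κa) = 30.57.
The exact tunnelling result is T⁻¹ = 1 + V₀² sinh²(κa) / [4E(V₀ − E)] = 960.8, so T = 0.00104.

T = 0.00104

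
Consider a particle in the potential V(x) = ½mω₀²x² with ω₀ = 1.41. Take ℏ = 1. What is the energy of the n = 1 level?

E = 2.12

The oscillator eigenvalues are E_n = ℏω₀(n + ½), so E_1 = 1.41 × 1.5 = 2.115.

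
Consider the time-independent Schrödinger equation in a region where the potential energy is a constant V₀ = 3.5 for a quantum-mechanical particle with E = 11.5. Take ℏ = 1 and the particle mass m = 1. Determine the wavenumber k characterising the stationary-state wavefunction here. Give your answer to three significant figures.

With E > V₀ the solution is oscillatory, ψ ∝ e^{±ikx} with k = √(2m(E − V₀))/ℏ.
k = √(2 × 1 × 8) = 4.000.

k = 4.00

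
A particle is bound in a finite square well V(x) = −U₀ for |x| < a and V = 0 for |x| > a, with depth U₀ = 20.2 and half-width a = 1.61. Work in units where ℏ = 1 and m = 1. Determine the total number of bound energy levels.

Define the well-strength parameter z₀ = (a/ℏ)√(2mU₀) = 1.61 × √(2·1·20.2) = 10.23.
A new bound state (alternating even/odd) appears each time z₀ passes a multiple of π/2, so N = ⌊2z₀/π⌋ + 1 = ⌊6.515⌋ + 1 = 7.

N = 7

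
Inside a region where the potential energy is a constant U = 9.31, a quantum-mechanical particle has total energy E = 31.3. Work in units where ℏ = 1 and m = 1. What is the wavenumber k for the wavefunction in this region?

With E > U the solution is oscillatory, ψ ∝ e^{±ikx} with k = √(2m(E − U))/ℏ.
k = √(2 × 1 × 21.99) = 6.632.

k = 6.63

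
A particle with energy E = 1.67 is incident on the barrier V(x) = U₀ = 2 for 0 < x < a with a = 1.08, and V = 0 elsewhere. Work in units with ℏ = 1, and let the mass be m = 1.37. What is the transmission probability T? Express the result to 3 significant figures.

T = 0.271

Since E < U₀ the interior solution is evanescent with decay constant κ = √(2m(U₀ − E))/ℏ = 0.9509.
κa = 1.027, sinh(κa) = 1.217.
The exact tunnelling result is T⁻¹ = 1 + U₀² sinh²(κa) / [4E(U₀ − E)] = 3.689, so T = 0.271.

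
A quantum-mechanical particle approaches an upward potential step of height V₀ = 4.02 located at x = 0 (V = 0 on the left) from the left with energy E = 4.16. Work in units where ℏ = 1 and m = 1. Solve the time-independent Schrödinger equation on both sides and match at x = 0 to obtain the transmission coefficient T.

The wavenumbers are k₁ = √(2mE)/ℏ = 2.884 on the left and k₂ = √(2m(E − V₀))/ℏ = 0.5292 on the right.
Continuity of ψ and ψ′ at the step yields the reflection amplitude r = (k₁ − k₂)/(k₁ + k₂) = 0.6900; thus R = |r|² = 0.4761, T = 0.5239.

T = 0.524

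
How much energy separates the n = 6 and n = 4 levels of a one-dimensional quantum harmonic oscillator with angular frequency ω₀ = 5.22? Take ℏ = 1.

ΔE = 10.4

E_n = ℏω₀(n + ½), so ΔE = (6 − 4) ℏω₀ = 2 × 5.22 = 10.44.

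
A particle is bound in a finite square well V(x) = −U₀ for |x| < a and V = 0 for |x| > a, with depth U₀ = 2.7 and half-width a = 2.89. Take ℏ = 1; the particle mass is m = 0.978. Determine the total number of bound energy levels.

The dimensionless depth is z₀ = a√(2mU₀)/ℏ = 2.89 × √(5.281) = 6.641.
A new bound state (alternating even/odd) appears each time z₀ passes a multiple of π/2, so N = ⌊2z₀/π⌋ + 1 = ⌊4.228⌋ + 1 = 5.

N = 5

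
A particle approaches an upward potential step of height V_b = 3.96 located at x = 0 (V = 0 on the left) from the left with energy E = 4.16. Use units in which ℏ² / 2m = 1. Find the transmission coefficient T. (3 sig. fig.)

On each side the TISE gives plane waves with k = √(2m(E − V))/ℏ: k₁ = √(2·½·4.16) = 2.040, k₂ = √(2·½·0.2) = 0.4472.
Continuity of ψ and ψ′ at the step yields the reflection amplitude r = (k₁ − k₂)/(k₁ + k₂) = 0.6403; thus R = |r|² = 0.4100, T = 0.5900.

T = 0.590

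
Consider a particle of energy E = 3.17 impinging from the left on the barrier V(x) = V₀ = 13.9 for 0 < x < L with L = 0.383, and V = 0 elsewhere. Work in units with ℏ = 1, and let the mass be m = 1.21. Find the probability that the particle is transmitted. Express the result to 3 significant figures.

E < V₀: inside the barrier ψ ∝ e^{±κx} with κ = √(2m(V₀ − E))/ℏ = 5.096.
κL = 1.952, sinh(κL) = 3.449.
Matching ψ, ψ′ at both faces gives T = [1 + V₀² sinh²(κL) / (4E(V₀ − E))]⁻¹ = 1/17.89 = 0.0559.

T = 0.0559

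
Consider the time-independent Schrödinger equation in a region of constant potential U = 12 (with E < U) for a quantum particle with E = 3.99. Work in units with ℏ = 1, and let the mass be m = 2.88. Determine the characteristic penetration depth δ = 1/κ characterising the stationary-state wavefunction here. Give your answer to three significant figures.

δ = 0.147

Since E < U the TISE in this region is ψ'' = κ²ψ with κ = √(2m(U − E))/ℏ.
κ = √(2 × 2.88 × 8.01) = 6.792. The penetration depth is δ = 1/κ = 0.147.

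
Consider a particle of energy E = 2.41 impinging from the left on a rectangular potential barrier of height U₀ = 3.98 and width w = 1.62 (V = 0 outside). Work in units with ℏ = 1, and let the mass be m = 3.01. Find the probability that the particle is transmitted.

E < U₀: inside the barrier ψ ∝ e^{±κx} with κ = √(2m(U₀ − E))/ℏ = 3.074.
κw = 4.980, sinh(κw) = 72.76.
Matching ψ, ψ′ at both faces gives T = [1 + U₀² sinh²(κw) / (4E(U₀ − E))]⁻¹ = 1/5542 = 0.000180.

T = 0.000180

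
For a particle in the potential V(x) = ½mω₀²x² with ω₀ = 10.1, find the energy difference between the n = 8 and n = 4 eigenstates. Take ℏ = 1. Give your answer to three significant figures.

ΔE = 40.4

E_n = ℏω₀(n + ½), so ΔE = (8 − 4) ℏω₀ = 4 × 10.1 = 40.40.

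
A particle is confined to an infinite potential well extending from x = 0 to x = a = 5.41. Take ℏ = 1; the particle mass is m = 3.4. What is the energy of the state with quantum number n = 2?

Requiring ψ(0) = ψ(a) = 0 quantises k = nπ/a, hence E_n = ℏ²k²/2m = n²π²ℏ²/(2ma²).
E_2 = 2² × π² / (2 × 3.4 × 5.41²) = 0.1984.

E = 0.198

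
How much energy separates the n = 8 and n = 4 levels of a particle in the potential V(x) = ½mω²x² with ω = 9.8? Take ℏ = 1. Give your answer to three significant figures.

ΔE = 39.2

E_n = ℏω(n + ½), so ΔE = (8 − 4) ℏω = 4 × 9.8 = 39.20.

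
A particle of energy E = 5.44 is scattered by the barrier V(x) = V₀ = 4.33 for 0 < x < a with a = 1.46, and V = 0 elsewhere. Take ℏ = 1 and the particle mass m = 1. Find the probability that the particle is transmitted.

T = 0.656

E > V₀: inside the barrier k₂ = √(2m(E − V₀))/ℏ = 1.490, k₂a = 2.175.
T = [1 + V₀² sin²(k₂a) / (4E(E − V₀))]⁻¹ = 1/1.525 = 0.656.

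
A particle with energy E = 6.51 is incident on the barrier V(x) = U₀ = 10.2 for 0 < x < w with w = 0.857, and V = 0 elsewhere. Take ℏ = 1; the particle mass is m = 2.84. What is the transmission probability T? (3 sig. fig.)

T = 0.00144

Since E < U₀ the interior solution is evanescent with decay constant κ = √(2m(U₀ − E))/ℏ = 4.578.
κw = 3.923, sinh(κw) = 25.28.
Matching ψ, ψ′ at both faces gives T = [1 + U₀² sinh²(κw) / (4E(U₀ − E))]⁻¹ = 1/692.8 = 0.00144.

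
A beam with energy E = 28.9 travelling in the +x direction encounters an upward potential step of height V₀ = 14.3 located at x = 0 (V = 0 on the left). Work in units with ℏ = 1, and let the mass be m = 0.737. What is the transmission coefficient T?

The wavenumbers are k₁ = √(2mE)/ℏ = 6.527 on the left and k₂ = √(2m(E − V₀))/ℏ = 4.639 on the right.
Continuity of ψ and ψ′ at the step yields the reflection amplitude r = (k₁ − k₂)/(k₁ + k₂) = 0.1691; thus R = |r|² = 0.02858, T = 0.9714.

T = 0.971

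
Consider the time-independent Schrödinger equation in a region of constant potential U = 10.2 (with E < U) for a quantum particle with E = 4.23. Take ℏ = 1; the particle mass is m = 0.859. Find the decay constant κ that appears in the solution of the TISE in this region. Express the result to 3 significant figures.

Since E < U the TISE in this region is ψ'' = κ²ψ with κ = √(2m(U − E))/ℏ.
κ = √(2 × 0.859 × 5.97) = 3.203.

κ = 3.20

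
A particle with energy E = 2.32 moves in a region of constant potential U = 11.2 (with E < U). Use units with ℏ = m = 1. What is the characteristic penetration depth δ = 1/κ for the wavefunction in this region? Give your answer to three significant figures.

δ = 0.237

Since E < U the TISE in this region is ψ'' = κ²ψ with κ = √(2m(U − E))/ℏ.
κ = √(2 × 1 × 8.88) = 4.214. The penetration depth is δ = 1/κ = 0.237.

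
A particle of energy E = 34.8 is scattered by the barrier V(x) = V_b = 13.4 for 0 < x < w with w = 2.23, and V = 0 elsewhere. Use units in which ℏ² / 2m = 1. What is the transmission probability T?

E > V_b: inside the barrier k₂ = √(2m(E − V_b))/ℏ = 4.626, k₂w = 10.32.
T = [1 + V_b² sin²(k₂w) / (4E(E − V_b))]⁻¹ = 1/1.036 = 0.965.

T = 0.965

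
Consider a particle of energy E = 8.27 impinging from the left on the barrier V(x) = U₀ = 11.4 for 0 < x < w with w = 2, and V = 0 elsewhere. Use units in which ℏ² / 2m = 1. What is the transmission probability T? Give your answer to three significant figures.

Since E < U₀ the interior solution is evanescent with decay constant κ = √(2m(U₀ − E))/ℏ = 1.769.
κw = 3.538, sinh(κw) = 17.19.
The exact tunnelling result is T⁻¹ = 1 + U₀² sinh²(κw) / [4E(U₀ − E)] = 371.9, so T = 0.00269.

T = 0.00269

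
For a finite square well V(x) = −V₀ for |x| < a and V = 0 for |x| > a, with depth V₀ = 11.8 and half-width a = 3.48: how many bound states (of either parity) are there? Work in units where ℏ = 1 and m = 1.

N = 11

The dimensionless depth is z₀ = a√(2mV₀)/ℏ = 3.48 × √(23.60) = 16.91.
The even/odd transcendental equations gain one root per π/2 in z₀, giving N = 1 + ⌊2z₀/π⌋ = 1 + ⌊10.76⌋ = 11.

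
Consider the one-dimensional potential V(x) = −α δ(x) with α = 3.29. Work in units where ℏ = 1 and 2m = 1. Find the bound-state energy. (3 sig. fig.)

For x ≠ 0 the bound state is ψ ∝ e^{−κ|x|}; integrating the TISE across the delta gives the cusp condition 2κ = 2mα/ℏ², so κ = 1.645.
Then E = −ℏ²κ²/(2m) = −mα²/(2ℏ²) = -2.706.

E = -2.71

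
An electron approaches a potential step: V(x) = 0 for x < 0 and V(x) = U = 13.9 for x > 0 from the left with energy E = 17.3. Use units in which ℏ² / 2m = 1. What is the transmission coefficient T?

The wavenumbers are k₁ = √(2mE)/ℏ = 4.159 on the left and k₂ = √(2m(E − U))/ℏ = 1.844 on the right.
Matching ψ and ψ′ at x = 0 gives r = (k₁ − k₂)/(k₁ + k₂), so R = r² = 0.1488 and T = 1 − R = 0.8512.

T = 0.851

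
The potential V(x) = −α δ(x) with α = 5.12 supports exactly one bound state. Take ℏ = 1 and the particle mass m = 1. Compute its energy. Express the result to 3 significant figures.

E = -13.1

For x ≠ 0 the bound state is ψ ∝ e^{−κ|x|}; integrating the TISE across the delta gives the cusp condition 2κ = 2mα/ℏ², so κ = 5.120.
Then E = −ℏ²κ²/(2m) = −mα²/(2ℏ²) = -13.11.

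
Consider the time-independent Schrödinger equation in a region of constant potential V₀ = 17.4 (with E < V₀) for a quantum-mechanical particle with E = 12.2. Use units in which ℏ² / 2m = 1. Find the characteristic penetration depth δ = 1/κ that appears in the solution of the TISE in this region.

δ = 0.439

Since E < V₀ the TISE in this region is ψ'' = κ²ψ with κ = √(2m(V₀ − E))/ℏ.
κ = √(2 × 0.5 × 5.2) = 2.280. The penetration depth is δ = 1/κ = 0.439.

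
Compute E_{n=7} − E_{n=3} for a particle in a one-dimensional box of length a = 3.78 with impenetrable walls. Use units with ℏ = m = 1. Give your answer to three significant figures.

ΔE = 13.8

E_n = n²π²ℏ²/(2ma²), so ΔE = (7² − 3²) π²ℏ²/(2ma²).
ΔE = 40 × π² / (2 × 1 × 3.78²) = 13.81.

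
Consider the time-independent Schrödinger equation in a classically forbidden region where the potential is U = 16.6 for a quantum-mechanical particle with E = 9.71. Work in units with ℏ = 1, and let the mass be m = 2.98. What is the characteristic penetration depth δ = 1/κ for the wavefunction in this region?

Since E < U the TISE in this region is ψ'' = κ²ψ with κ = √(2m(U − E))/ℏ.
κ = √(2 × 2.98 × 6.89) = 6.408. The penetration depth is δ = 1/κ = 0.156.

δ = 0.156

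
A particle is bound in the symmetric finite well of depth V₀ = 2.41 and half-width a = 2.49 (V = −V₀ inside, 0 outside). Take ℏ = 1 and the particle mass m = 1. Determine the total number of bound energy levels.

N = 4

The dimensionless depth is z₀ = a√(2mV₀)/ℏ = 2.49 × √(4.820) = 5.467.
The even/odd transcendental equations gain one root per π/2 in z₀, giving N = 1 + ⌊2z₀/π⌋ = 1 + ⌊3.480⌋ = 4.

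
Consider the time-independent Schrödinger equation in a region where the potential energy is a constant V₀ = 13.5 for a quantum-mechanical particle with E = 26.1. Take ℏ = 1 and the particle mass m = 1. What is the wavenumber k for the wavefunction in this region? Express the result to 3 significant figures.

With E > V₀ the solution is oscillatory, ψ ∝ e^{±ikx} with k = √(2m(E − V₀))/ℏ.
k = √(2 × 1 × 12.6) = 5.020.

k = 5.02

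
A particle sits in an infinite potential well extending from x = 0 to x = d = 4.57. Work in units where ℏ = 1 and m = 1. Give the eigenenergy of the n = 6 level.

E = 8.51

The infinite-well eigenfunctions ψ_n = √(2/d) sin(nπx/d) vanish at both walls, giving E_n = n²π²ℏ²/(2md²).
E_6 = 6² × π² / (2 × 1 × 4.57²) = 8.506.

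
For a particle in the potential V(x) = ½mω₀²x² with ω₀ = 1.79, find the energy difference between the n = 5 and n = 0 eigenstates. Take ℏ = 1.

ΔE = 8.95

E_n = ℏω₀(n + ½), so ΔE = (5 − 0) ℏω₀ = 5 × 1.79 = 8.950.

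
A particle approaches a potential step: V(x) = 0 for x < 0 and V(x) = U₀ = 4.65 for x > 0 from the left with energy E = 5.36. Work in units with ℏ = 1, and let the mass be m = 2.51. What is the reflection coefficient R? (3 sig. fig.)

R = 0.217

The wavenumbers are k₁ = √(2mE)/ℏ = 5.187 on the left and k₂ = √(2m(E − U₀))/ℏ = 1.888 on the right.
Matching ψ and ψ′ at x = 0 gives r = (k₁ − k₂)/(k₁ + k₂), so R = r² = 0.2175 and T = 1 − R = 0.7825.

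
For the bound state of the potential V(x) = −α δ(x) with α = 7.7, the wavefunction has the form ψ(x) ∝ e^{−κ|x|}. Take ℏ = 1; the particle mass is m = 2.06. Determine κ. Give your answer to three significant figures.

κ = 15.9

Integrating the TISE across x = 0 gives the cusp condition ψ'(0⁺) − ψ'(0⁻) = −(2mα/ℏ²)ψ(0).
With ψ ∝ e^{−κ|x|} this yields −2κ = −2mα/ℏ², so κ = mα/ℏ² = 15.86.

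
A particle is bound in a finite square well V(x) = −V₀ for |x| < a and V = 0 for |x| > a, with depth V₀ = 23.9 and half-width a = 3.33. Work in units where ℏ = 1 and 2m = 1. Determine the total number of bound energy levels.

Define the well-strength parameter z₀ = (a/ℏ)√(2mV₀) = 3.33 × √(2·0.5·23.9) = 16.28.
A new bound state (alternating even/odd) appears each time z₀ passes a multiple of π/2, so N = ⌊2z₀/π⌋ + 1 = ⌊10.36⌋ + 1 = 11.

N = 11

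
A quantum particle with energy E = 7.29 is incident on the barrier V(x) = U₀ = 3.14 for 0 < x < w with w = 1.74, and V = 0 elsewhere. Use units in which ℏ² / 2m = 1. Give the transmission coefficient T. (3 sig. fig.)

Above the barrier the interior wavenumber is k₂ = √(2m(E − U₀))/ℏ = 2.037, giving phase k₂w = 3.545.
Matching at both interfaces gives T⁻¹ = 1 + U₀² sin²(k₂w) / [4E(E − U₀)] = 1.013, hence T = 0.988.

T = 0.988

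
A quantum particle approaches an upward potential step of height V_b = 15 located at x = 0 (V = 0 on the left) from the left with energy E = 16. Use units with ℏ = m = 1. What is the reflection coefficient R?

On each side the TISE gives plane waves with k = √(2m(E − V))/ℏ: k₁ = √(2·1·16) = 5.657, k₂ = √(2·1·1) = 1.414.
Continuity of ψ and ψ′ at the step yields the reflection amplitude r = (k₁ − k₂)/(k₁ + k₂) = 0.6000; thus R = |r|² = 0.3600, T = 0.6400.

R = 0.360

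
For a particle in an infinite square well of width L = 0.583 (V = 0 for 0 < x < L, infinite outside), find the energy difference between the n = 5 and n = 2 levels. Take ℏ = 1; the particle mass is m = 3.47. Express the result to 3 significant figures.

E_n = n²π²ℏ²/(2mL²), so ΔE = (5² − 2²) π²ℏ²/(2mL²).
ΔE = 21 × π² / (2 × 3.47 × 0.583²) = 87.87.

ΔE = 87.9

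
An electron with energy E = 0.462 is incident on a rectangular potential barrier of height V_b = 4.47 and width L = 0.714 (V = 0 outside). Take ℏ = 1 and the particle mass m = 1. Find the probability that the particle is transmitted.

T = 0.0262

E < V_b: inside the barrier ψ ∝ e^{±κx} with κ = √(2m(V_b − E))/ℏ = 2.831.
κL = 2.022, sinh(κL) = 3.709.
Matching ψ, ψ′ at both faces gives T = [1 + V_b² sinh²(κL) / (4E(V_b − E))]⁻¹ = 1/38.10 = 0.0262.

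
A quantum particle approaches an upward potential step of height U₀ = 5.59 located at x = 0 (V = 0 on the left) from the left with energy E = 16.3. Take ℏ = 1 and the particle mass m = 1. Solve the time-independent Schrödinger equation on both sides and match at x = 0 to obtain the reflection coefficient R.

R = 0.0109

On each side the TISE gives plane waves with k = √(2m(E − V))/ℏ: k₁ = √(2·1·16.3) = 5.710, k₂ = √(2·1·10.71) = 4.628.
Matching ψ and ψ′ at x = 0 gives r = (k₁ − k₂)/(k₁ + k₂), so R = r² = 0.01094 and T = 1 − R = 0.9891.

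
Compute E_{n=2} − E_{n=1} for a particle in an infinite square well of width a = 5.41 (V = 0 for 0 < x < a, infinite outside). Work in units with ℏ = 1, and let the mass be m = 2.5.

E_n = n²π²ℏ²/(2ma²), so ΔE = (2² − 1²) π²ℏ²/(2ma²).
ΔE = 3 × π² / (2 × 2.5 × 5.41²) = 0.2023.

ΔE = 0.202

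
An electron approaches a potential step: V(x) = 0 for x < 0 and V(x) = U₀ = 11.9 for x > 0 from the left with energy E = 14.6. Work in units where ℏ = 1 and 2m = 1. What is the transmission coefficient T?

T = 0.841

The wavenumbers are k₁ = √(2mE)/ℏ = 3.821 on the left and k₂ = √(2m(E − U₀))/ℏ = 1.643 on the right.
Continuity of ψ and ψ′ at the step yields the reflection amplitude r = (k₁ − k₂)/(k₁ + k₂) = 0.3986; thus R = |r|² = 0.1589, T = 0.8411.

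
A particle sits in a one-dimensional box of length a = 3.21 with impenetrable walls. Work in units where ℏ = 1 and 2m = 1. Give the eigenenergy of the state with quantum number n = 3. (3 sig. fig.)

The infinite-well eigenfunctions ψ_n = √(2/a) sin(nπx/a) vanish at both walls, giving E_n = n²π²ℏ²/(2ma²).
E_3 = 3² × π² / (2 × 0.5 × 3.21²) = 8.620.

E = 8.62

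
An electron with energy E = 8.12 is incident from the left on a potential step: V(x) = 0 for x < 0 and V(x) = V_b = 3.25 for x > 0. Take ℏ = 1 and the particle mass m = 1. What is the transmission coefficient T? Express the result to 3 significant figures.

The wavenumbers are k₁ = √(2mE)/ℏ = 4.030 on the left and k₂ = √(2m(E − V_b))/ℏ = 3.121 on the right.
Continuity of ψ and ψ′ at the step yields the reflection amplitude r = (k₁ − k₂)/(k₁ + k₂) = 0.1271; thus R = |r|² = 0.01616, T = 0.9838.

T = 0.984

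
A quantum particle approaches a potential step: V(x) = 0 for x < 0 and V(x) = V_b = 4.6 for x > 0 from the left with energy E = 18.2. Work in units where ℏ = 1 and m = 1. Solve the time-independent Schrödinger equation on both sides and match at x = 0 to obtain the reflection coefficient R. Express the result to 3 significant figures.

The wavenumbers are k₁ = √(2mE)/ℏ = 6.033 on the left and k₂ = √(2m(E − V_b))/ℏ = 5.215 on the right.
Continuity of ψ and ψ′ at the step yields the reflection amplitude r = (k₁ − k₂)/(k₁ + k₂) = 0.07271; thus R = |r|² = 0.005287, T = 0.9947.

R = 0.00529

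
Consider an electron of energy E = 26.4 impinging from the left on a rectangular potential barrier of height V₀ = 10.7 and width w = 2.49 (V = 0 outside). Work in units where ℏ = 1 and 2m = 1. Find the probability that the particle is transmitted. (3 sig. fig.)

T = 0.988

Above the barrier the interior wavenumber is k₂ = √(2m(E − V₀))/ℏ = 3.962, giving phase k₂w = 9.866.
T = [1 + V₀² sin²(k₂w) / (4E(E − V₀))]⁻¹ = 1/1.013 = 0.988.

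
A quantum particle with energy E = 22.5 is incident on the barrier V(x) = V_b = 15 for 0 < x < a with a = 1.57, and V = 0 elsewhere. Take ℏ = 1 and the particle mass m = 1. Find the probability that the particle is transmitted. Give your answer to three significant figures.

T = 0.987

E > V_b: inside the barrier k₂ = √(2m(E − V_b))/ℏ = 3.873, k₂a = 6.081.
T = [1 + V_b² sin²(k₂a) / (4E(E − V_b))]⁻¹ = 1/1.013 = 0.987.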